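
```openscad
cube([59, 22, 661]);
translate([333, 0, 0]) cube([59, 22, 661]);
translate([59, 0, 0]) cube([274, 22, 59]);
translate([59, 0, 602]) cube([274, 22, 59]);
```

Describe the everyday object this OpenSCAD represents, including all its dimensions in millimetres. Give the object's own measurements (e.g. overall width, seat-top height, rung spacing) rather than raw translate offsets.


A rectangular picture frame lying in the x–z plane (depth along y). The opening is 274 mm wide (x) by 543 mm tall (z), surrounded by a border 59 mm wide on all four sides. The frame is 22 mm deep and is made of two full-height vertical stiles with two horizontal rails fitted between them.


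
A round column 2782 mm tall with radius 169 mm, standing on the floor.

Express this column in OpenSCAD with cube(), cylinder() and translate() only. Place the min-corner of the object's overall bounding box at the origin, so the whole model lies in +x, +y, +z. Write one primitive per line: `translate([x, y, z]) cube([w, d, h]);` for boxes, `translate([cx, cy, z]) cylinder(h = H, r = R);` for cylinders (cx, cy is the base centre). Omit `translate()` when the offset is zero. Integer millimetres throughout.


translate([169, 169, 0]) cylinder(h = 2782, r = 169);


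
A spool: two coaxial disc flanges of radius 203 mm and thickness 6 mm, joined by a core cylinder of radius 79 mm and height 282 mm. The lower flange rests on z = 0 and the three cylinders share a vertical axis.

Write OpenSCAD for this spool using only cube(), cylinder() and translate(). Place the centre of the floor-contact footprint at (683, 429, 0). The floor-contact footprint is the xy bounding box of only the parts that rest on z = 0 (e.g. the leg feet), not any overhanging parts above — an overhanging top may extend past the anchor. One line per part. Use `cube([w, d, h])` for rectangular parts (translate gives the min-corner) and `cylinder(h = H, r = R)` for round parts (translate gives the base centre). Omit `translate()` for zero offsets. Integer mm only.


translate([683, 429, 0]) cylinder(h = 6, r = 203);
translate([683, 429, 6]) cylinder(h = 282, r = 79);
translate([683, 429, 288]) cylinder(h = 6, r = 203);


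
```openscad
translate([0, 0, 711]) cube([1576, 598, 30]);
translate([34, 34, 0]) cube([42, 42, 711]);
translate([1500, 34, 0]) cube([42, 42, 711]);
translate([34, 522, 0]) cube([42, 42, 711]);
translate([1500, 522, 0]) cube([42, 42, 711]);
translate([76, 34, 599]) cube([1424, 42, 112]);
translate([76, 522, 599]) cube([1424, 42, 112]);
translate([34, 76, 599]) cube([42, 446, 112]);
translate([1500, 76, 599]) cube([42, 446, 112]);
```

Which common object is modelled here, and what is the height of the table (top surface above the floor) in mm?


A table. The table height is 741 mm.

A 1576×598×30 slab sits at z = 711 on four 42 mm square posts — a table. The top surface is at 711 + 30 = 741 mm.


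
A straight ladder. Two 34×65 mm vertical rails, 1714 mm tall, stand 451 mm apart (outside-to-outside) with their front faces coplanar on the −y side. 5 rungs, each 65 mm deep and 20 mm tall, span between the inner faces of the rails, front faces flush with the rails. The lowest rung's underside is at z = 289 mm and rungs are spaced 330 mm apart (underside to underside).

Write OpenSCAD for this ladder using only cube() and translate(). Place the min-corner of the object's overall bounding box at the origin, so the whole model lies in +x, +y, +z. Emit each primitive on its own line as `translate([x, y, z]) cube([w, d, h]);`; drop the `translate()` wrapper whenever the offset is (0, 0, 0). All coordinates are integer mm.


cube([34, 65, 1714]);
translate([417, 0, 0]) cube([34, 65, 1714]);
translate([34, 0, 289]) cube([383, 65, 20]);
translate([34, 0, 619]) cube([383, 65, 20]);
translate([34, 0, 949]) cube([383, 65, 20]);
translate([34, 0, 1279]) cube([383, 65, 20]);
translate([34, 0, 1609]) cube([383, 65, 20]);


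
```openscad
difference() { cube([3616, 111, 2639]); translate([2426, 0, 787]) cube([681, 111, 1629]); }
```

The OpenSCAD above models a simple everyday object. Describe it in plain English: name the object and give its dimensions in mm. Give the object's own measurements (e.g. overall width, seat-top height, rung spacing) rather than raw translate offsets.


A wall 3616 mm long (x), 111 mm thick (y), 2639 mm tall, with a rectangular window opening cut through it. The opening is 681 mm wide and 1629 mm tall; its sill is at z = 787 mm and its near (−x) edge is 2426 mm from the wall's −x end. The opening passes through the full wall thickness.


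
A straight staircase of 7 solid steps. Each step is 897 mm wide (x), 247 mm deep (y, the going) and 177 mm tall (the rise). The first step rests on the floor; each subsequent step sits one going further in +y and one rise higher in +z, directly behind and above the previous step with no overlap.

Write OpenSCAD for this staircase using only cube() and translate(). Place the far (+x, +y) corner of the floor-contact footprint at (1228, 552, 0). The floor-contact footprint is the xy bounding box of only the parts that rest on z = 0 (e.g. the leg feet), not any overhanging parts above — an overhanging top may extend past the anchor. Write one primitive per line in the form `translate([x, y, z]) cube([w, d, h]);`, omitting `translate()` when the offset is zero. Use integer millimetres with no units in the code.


translate([331, 305, 0]) cube([897, 247, 177]);
translate([331, 552, 177]) cube([897, 247, 177]);
translate([331, 799, 354]) cube([897, 247, 177]);
translate([331, 1046, 531]) cube([897, 247, 177]);
translate([331, 1293, 708]) cube([897, 247, 177]);
translate([331, 1540, 885]) cube([897, 247, 177]);
translate([331, 1787, 1062]) cube([897, 247, 177]);


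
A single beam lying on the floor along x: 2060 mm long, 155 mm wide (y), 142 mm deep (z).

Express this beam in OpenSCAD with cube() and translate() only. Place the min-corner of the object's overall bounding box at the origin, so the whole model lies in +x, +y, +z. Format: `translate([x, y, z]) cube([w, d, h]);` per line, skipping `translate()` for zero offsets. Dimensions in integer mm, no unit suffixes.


cube([2060, 155, 142]);


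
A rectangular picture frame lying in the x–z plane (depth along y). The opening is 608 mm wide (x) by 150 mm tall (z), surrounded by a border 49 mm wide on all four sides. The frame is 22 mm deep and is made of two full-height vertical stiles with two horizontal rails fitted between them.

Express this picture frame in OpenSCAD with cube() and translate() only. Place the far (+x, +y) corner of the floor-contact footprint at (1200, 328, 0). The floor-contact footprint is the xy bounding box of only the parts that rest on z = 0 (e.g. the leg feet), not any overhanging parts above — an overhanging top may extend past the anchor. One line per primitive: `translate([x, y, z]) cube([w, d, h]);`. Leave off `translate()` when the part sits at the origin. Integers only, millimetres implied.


translate([494, 306, 0]) cube([49, 22, 248]);
translate([1151, 306, 0]) cube([49, 22, 248]);
translate([543, 306, 0]) cube([608, 22, 49]);
translate([543, 306, 199]) cube([608, 22, 49]);


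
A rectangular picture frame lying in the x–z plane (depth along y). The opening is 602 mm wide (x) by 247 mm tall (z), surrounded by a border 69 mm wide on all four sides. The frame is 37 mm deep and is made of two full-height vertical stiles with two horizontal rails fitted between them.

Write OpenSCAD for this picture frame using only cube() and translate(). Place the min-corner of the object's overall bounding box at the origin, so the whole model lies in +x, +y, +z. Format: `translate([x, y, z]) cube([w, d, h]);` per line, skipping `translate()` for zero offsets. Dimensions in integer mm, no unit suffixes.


cube([69, 37, 385]);
translate([671, 0, 0]) cube([69, 37, 385]);
translate([69, 0, 0]) cube([602, 37, 69]);
translate([69, 0, 316]) cube([602, 37, 69]);


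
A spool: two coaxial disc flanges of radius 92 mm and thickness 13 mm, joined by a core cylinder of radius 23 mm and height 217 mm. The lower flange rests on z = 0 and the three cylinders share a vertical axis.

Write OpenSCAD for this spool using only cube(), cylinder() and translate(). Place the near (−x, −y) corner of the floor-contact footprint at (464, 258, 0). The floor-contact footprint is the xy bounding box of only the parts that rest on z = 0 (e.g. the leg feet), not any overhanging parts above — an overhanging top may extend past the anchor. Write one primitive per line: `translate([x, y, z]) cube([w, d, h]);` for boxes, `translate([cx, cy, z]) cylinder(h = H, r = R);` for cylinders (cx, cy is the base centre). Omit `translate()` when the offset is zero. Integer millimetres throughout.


translate([556, 350, 0]) cylinder(h = 13, r = 92);
translate([556, 350, 13]) cylinder(h = 217, r = 23);
translate([556, 350, 230]) cylinder(h = 13, r = 92);


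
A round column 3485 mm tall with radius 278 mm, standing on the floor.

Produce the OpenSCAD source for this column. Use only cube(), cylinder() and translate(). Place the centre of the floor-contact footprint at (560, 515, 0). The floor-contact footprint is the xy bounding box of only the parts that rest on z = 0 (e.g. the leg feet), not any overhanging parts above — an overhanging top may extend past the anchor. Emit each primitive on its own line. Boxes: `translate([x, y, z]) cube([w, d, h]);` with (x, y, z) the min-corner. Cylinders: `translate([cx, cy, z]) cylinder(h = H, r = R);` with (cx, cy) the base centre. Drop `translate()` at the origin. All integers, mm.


translate([560, 515, 0]) cylinder(h = 3485, r = 278);


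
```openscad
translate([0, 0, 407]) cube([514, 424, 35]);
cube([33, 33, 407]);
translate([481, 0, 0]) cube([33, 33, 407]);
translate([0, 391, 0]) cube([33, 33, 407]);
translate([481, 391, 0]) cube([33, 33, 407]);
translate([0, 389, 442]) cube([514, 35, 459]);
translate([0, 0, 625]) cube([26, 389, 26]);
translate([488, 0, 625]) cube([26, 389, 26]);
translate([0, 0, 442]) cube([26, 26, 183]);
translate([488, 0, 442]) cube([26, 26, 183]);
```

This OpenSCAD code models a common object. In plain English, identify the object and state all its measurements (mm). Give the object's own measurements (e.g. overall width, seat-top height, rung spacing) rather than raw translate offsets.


A chair. The seat is a 514×424×35 mm slab with its top at z = 442 mm, on four 33×33 mm corner legs (flush with the seat edges, standing on z = 0). A flat backrest 35 mm thick, 459 mm tall, spans the full seat width and rises from the seat top along its +y edge, rear face flush with the rear of the seat. Two armrests of 26×26 mm section run along each side from the seat's front edge to the front of the backrest, top faces 209 mm above the seat top and outer faces flush with the seat's x-edges; a 26×26 mm post under the front of each armrest stands on the seat at the front corner.


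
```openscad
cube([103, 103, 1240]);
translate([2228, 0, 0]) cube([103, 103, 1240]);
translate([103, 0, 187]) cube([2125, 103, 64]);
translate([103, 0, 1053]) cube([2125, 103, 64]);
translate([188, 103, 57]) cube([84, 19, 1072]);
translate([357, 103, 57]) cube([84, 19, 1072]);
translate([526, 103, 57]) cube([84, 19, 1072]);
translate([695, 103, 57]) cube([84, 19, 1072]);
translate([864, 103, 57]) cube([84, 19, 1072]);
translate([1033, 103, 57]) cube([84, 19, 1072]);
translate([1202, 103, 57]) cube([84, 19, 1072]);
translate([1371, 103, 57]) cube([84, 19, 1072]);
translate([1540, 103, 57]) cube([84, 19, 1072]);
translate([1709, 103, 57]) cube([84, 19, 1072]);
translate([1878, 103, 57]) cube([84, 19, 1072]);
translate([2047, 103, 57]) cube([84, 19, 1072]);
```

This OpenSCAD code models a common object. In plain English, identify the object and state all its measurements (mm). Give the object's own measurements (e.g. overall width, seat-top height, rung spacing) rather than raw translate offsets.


A fence section. Two 103×103 mm posts, 1240 mm tall, stand on the floor with a clear span of 2125 mm between their inner faces. Two horizontal rails of 103×64 mm section span the gap between the posts with their undersides at z = 187 mm and z = 1053 mm, flush with the posts' −y face. 12 pickets, each 84 mm wide, 19 mm thick and 1072 mm tall, are fixed to the +y face of the rails with their bottoms at z = 57 mm, spaced across the span with a 85 mm gap after the −x post and between neighbouring pickets, with 97 mm left before the +x post.


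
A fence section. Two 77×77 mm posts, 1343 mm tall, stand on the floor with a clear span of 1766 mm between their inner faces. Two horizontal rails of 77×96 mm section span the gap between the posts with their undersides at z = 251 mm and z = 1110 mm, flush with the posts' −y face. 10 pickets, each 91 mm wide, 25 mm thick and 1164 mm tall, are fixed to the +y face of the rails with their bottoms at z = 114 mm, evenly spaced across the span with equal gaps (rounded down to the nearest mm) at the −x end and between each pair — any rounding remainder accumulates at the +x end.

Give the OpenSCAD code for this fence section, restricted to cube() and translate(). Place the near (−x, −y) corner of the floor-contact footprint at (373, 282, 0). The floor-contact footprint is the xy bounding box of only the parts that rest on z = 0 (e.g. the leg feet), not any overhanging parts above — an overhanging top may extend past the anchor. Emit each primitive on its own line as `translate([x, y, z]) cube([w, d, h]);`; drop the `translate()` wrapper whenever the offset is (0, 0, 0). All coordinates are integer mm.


translate([373, 282, 0]) cube([77, 77, 1343]);
translate([2216, 282, 0]) cube([77, 77, 1343]);
translate([450, 282, 251]) cube([1766, 77, 96]);
translate([450, 282, 1110]) cube([1766, 77, 96]);
translate([527, 359, 114]) cube([91, 25, 1164]);
translate([695, 359, 114]) cube([91, 25, 1164]);
translate([863, 359, 114]) cube([91, 25, 1164]);
translate([1031, 359, 114]) cube([91, 25, 1164]);
translate([1199, 359, 114]) cube([91, 25, 1164]);
translate([1367, 359, 114]) cube([91, 25, 1164]);
translate([1535, 359, 114]) cube([91, 25, 1164]);
translate([1703, 359, 114]) cube([91, 25, 1164]);
translate([1871, 359, 114]) cube([91, 25, 1164]);
translate([2039, 359, 114]) cube([91, 25, 1164]);


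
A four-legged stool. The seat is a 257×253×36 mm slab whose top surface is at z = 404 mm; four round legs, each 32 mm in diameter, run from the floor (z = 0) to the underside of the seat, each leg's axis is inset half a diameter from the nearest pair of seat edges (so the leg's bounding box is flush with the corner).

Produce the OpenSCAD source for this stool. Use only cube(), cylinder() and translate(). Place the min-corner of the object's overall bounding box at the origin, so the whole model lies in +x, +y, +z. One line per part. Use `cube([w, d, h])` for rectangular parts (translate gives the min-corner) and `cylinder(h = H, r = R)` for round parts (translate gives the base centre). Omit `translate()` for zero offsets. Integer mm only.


translate([0, 0, 368]) cube([257, 253, 36]);
translate([16, 16, 0]) cylinder(h = 368, r = 16);
translate([241, 16, 0]) cylinder(h = 368, r = 16);
translate([16, 237, 0]) cylinder(h = 368, r = 16);
translate([241, 237, 0]) cylinder(h = 368, r = 16);


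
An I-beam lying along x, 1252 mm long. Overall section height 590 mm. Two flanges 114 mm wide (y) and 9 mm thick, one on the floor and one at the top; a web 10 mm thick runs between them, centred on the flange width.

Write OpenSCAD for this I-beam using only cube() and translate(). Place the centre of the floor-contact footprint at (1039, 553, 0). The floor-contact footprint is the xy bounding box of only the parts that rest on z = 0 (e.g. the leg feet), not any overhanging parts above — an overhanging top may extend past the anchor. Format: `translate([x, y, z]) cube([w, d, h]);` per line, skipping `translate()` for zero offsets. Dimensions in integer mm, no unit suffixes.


translate([413, 496, 0]) cube([1252, 114, 9]);
translate([413, 548, 9]) cube([1252, 10, 572]);
translate([413, 496, 581]) cube([1252, 114, 9]);


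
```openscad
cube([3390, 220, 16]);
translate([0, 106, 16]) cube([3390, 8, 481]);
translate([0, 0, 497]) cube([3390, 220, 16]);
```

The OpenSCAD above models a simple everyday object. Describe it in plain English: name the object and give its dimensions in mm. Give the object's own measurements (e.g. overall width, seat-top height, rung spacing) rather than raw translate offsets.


An I-beam lying along x, 3390 mm long. Overall section height 513 mm. Two flanges 220 mm wide (y) and 16 mm thick, one on the floor and one at the top; a web 8 mm thick runs between them, centred on the flange width.


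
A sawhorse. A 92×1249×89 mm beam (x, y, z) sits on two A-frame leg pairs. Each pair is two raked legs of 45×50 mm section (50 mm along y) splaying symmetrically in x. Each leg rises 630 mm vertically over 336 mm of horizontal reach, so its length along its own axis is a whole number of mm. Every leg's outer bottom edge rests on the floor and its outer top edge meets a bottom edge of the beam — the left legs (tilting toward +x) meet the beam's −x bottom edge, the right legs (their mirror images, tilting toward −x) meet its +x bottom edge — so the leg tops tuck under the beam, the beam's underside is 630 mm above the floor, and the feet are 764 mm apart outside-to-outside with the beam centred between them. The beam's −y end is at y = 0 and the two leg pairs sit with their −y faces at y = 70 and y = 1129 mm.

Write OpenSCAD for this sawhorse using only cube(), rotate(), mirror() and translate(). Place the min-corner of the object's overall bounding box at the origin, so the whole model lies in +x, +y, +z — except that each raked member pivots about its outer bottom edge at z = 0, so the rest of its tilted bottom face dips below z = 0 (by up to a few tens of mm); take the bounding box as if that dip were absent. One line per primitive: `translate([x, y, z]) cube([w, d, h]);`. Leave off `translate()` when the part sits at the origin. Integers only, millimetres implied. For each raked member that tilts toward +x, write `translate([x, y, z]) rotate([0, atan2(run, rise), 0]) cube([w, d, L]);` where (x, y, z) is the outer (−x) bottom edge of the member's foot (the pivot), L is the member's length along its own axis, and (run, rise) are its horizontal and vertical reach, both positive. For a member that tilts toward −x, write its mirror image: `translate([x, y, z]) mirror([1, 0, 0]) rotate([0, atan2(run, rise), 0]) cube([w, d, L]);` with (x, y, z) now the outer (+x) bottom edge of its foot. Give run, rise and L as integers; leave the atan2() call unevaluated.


translate([336, 0, 630]) cube([92, 1249, 89]);
translate([0, 70, 0]) rotate([0, atan2(336, 630), 0]) cube([45, 50, 714]);
translate([764, 70, 0]) mirror([1, 0, 0]) rotate([0, atan2(336, 630), 0]) cube([45, 50, 714]);
translate([0, 1129, 0]) rotate([0, atan2(336, 630), 0]) cube([45, 50, 714]);
translate([764, 1129, 0]) mirror([1, 0, 0]) rotate([0, atan2(336, 630), 0]) cube([45, 50, 714]);


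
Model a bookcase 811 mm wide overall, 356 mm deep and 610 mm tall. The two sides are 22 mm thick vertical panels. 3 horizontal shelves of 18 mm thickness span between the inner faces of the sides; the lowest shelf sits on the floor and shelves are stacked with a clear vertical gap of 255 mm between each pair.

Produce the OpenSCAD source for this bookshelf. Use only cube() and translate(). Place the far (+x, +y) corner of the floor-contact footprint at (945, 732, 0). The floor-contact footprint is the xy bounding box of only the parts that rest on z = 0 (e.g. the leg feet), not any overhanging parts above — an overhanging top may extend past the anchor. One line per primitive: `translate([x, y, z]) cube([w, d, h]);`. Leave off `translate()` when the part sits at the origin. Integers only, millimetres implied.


translate([134, 376, 0]) cube([22, 356, 610]);
translate([923, 376, 0]) cube([22, 356, 610]);
translate([156, 376, 0]) cube([767, 356, 18]);
translate([156, 376, 273]) cube([767, 356, 18]);
translate([156, 376, 546]) cube([767, 356, 18]);


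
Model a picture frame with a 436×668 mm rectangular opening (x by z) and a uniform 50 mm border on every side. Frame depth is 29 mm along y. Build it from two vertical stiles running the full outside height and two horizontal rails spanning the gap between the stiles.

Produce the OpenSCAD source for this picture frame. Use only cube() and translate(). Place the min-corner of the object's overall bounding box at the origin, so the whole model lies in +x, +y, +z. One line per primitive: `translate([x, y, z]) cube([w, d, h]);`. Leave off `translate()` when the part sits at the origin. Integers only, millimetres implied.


cube([50, 29, 768]);
translate([486, 0, 0]) cube([50, 29, 768]);
translate([50, 0, 0]) cube([436, 29, 50]);
translate([50, 0, 718]) cube([436, 29, 50]);


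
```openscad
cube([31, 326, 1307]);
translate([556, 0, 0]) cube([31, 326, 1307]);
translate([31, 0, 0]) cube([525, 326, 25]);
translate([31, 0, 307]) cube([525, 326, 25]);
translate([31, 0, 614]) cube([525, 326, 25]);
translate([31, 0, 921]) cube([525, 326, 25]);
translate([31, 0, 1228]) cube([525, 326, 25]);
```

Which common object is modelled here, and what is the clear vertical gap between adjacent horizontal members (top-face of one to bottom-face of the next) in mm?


A bookshelf. The clear shelf gap is 282 mm.

Two tall side panels with 5 horizontal boards between them — a bookshelf. The first two shelf undersides are at z = 0 and z = 307; with shelf thickness 25, the clear gap is 307 − 0 − 25 = 282 mm.


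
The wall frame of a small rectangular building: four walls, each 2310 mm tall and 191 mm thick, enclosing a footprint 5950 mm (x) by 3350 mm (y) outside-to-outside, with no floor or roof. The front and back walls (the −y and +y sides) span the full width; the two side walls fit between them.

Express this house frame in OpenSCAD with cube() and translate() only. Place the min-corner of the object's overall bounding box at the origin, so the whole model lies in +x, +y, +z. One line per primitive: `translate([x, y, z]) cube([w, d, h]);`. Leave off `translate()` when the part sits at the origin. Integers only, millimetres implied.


cube([5950, 191, 2310]);
translate([0, 3159, 0]) cube([5950, 191, 2310]);
translate([0, 191, 0]) cube([191, 2968, 2310]);
translate([5759, 191, 0]) cube([191, 2968, 2310]);


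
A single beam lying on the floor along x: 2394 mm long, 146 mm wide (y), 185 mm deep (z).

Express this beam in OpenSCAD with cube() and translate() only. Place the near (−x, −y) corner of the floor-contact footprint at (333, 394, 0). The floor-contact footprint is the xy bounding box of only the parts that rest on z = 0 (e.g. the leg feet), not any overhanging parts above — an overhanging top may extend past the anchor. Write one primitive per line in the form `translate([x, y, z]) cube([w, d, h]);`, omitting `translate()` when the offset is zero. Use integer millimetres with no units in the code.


translate([333, 394, 0]) cube([2394, 146, 185]);


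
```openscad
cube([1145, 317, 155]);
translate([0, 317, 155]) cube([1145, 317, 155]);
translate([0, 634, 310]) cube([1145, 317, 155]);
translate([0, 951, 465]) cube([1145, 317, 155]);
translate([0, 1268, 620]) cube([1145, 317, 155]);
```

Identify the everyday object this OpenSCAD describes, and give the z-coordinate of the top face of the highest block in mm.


A staircase. The total rise is 775 mm.

5 identical blocks, each offset up and back from the previous — a staircase. Each step is 155 mm tall and there are 5 of them, so the total rise is 5 × 155 = 775 mm.


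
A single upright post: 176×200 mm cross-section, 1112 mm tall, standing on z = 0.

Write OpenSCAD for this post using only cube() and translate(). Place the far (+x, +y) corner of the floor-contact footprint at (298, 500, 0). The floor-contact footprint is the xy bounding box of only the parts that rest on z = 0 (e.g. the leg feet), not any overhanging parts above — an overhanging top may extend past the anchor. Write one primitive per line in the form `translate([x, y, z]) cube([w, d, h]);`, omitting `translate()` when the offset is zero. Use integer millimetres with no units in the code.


translate([122, 300, 0]) cube([176, 200, 1112]);


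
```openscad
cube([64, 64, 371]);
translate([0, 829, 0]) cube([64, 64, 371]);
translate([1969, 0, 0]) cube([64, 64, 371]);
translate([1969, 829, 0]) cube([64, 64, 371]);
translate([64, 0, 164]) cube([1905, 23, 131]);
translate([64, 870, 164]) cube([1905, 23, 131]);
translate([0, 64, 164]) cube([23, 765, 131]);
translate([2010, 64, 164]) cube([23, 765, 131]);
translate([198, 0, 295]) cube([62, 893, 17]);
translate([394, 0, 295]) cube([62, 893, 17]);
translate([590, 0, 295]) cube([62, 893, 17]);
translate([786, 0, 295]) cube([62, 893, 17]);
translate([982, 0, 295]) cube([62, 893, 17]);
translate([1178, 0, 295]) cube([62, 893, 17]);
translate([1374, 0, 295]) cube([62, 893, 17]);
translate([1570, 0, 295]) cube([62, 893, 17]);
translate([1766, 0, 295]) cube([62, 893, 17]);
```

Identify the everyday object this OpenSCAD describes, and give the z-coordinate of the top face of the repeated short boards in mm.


A bed frame. The slat-top height is 312 mm.

Four posts, four rails, and a row of slats — a bed frame. Slats sit on the rails at z = 164 + 131 = 295; with slat thickness 17, the top is 312 mm.


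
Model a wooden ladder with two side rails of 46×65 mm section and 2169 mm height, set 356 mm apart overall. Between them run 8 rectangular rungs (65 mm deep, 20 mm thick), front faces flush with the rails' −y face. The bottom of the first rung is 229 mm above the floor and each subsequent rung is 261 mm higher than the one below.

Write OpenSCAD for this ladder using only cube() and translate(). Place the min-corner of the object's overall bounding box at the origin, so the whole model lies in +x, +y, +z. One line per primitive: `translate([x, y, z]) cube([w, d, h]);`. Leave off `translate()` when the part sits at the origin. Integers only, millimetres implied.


// rung span = 356 - 2*46 = 264
// rung[k] z = 229 + k*261
cube([46, 65, 2169]);
translate([310, 0, 0]) cube([46, 65, 2169]);
translate([46, 0, 229]) cube([264, 65, 20]);
translate([46, 0, 490]) cube([264, 65, 20]);
translate([46, 0, 751]) cube([264, 65, 20]);
translate([46, 0, 1012]) cube([264, 65, 20]);
translate([46, 0, 1273]) cube([264, 65, 20]);
translate([46, 0, 1534]) cube([264, 65, 20]);
translate([46, 0, 1795]) cube([264, 65, 20]);
translate([46, 0, 2056]) cube([264, 65, 20]);


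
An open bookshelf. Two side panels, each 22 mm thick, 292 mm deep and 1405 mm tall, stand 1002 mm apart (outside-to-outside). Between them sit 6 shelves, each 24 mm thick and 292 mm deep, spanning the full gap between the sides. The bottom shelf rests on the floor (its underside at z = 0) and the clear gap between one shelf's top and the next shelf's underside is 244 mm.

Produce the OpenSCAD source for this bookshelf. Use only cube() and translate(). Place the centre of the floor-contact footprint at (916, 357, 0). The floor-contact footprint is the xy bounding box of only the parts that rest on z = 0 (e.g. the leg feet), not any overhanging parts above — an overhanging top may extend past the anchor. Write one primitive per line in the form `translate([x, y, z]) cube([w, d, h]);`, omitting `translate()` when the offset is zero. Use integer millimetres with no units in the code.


translate([415, 211, 0]) cube([22, 292, 1405]);
translate([1395, 211, 0]) cube([22, 292, 1405]);
translate([437, 211, 0]) cube([958, 292, 24]);
translate([437, 211, 268]) cube([958, 292, 24]);
translate([437, 211, 536]) cube([958, 292, 24]);
translate([437, 211, 804]) cube([958, 292, 24]);
translate([437, 211, 1072]) cube([958, 292, 24]);
translate([437, 211, 1340]) cube([958, 292, 24]);


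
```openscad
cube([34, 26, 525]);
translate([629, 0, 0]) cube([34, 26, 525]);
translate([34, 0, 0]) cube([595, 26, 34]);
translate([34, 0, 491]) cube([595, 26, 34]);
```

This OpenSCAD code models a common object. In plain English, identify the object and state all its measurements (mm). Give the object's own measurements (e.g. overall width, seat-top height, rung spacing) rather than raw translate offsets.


A rectangular picture frame lying in the x–z plane (depth along y). The opening is 595 mm wide (x) by 457 mm tall (z), surrounded by a border 34 mm wide on all four sides. The frame is 26 mm deep and is made of two full-height vertical stiles with two horizontal rails fitted between them.


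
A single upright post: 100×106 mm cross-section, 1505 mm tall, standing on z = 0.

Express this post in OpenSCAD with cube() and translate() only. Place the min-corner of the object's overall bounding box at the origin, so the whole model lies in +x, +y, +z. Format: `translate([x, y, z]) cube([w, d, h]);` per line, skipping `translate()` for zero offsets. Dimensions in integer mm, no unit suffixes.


cube([100, 106, 1505]);


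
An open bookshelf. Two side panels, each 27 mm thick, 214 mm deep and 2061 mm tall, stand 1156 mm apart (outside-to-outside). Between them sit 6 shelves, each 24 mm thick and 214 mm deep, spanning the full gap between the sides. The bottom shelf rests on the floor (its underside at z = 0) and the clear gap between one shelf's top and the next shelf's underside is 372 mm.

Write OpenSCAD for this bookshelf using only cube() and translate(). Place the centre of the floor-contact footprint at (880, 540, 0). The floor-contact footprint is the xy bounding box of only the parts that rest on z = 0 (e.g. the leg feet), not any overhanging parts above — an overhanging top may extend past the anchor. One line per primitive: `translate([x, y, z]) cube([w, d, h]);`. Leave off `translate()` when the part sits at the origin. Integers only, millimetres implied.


translate([302, 433, 0]) cube([27, 214, 2061]);
translate([1431, 433, 0]) cube([27, 214, 2061]);
translate([329, 433, 0]) cube([1102, 214, 24]);
translate([329, 433, 396]) cube([1102, 214, 24]);
translate([329, 433, 792]) cube([1102, 214, 24]);
translate([329, 433, 1188]) cube([1102, 214, 24]);
translate([329, 433, 1584]) cube([1102, 214, 24]);
translate([329, 433, 1980]) cube([1102, 214, 24]);


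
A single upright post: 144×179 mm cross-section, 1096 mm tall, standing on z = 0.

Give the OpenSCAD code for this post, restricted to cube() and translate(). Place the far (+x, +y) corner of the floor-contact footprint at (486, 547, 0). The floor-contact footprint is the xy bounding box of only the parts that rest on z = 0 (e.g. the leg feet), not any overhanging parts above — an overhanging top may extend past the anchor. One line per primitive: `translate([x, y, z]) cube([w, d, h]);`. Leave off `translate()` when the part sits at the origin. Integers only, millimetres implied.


translate([342, 368, 0]) cube([144, 179, 1096]);


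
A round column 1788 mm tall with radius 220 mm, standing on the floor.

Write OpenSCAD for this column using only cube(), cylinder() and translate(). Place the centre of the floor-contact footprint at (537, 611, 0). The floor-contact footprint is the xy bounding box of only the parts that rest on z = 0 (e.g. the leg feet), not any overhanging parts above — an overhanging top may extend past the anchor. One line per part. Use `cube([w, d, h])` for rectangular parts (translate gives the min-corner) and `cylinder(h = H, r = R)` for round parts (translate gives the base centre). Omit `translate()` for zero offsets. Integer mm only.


translate([537, 611, 0]) cylinder(h = 1788, r = 220);


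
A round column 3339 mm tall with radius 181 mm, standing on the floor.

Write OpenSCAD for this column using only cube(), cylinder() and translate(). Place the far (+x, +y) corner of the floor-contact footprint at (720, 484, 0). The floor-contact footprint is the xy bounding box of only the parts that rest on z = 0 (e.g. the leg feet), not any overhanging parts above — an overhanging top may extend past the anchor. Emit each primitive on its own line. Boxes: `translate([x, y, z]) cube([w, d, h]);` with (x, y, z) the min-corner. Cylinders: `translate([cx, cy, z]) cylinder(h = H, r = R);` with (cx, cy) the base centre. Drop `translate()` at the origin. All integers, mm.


translate([539, 303, 0]) cylinder(h = 3339, r = 181);


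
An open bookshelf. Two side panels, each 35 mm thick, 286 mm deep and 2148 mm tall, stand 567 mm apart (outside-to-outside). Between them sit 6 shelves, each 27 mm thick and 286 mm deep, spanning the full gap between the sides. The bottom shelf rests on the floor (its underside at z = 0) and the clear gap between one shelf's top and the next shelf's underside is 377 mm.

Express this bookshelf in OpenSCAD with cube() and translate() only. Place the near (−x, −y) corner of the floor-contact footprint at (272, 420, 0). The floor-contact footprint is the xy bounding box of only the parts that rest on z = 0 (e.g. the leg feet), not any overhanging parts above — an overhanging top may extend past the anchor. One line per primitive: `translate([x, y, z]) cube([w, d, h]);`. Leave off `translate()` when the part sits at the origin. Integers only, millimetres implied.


translate([272, 420, 0]) cube([35, 286, 2148]);
translate([804, 420, 0]) cube([35, 286, 2148]);
translate([307, 420, 0]) cube([497, 286, 27]);
translate([307, 420, 404]) cube([497, 286, 27]);
translate([307, 420, 808]) cube([497, 286, 27]);
translate([307, 420, 1212]) cube([497, 286, 27]);
translate([307, 420, 1616]) cube([497, 286, 27]);
translate([307, 420, 2020]) cube([497, 286, 27]);


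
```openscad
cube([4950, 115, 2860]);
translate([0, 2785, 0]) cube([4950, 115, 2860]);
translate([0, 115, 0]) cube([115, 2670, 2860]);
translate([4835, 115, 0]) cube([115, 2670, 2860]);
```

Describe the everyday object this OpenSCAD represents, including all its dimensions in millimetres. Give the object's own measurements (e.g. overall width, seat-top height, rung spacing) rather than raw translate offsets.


The wall frame of a small rectangular building: four walls, each 2860 mm tall and 115 mm thick, enclosing a footprint 4950 mm (x) by 2900 mm (y) outside-to-outside, with no floor or roof. The front and back walls (the −y and +y sides) span the full width; the two side walls fit between them.


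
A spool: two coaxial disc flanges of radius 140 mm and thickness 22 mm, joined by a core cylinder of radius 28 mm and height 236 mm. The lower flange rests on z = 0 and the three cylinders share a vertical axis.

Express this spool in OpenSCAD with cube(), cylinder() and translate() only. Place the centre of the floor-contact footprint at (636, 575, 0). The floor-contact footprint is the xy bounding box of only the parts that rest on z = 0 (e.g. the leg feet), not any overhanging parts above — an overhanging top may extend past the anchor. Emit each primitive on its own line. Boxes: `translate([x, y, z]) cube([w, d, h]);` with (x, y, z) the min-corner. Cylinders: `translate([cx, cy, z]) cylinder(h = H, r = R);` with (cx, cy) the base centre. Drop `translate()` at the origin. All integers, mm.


translate([636, 575, 0]) cylinder(h = 22, r = 140);
translate([636, 575, 22]) cylinder(h = 236, r = 28);
translate([636, 575, 258]) cylinder(h = 22, r = 140);


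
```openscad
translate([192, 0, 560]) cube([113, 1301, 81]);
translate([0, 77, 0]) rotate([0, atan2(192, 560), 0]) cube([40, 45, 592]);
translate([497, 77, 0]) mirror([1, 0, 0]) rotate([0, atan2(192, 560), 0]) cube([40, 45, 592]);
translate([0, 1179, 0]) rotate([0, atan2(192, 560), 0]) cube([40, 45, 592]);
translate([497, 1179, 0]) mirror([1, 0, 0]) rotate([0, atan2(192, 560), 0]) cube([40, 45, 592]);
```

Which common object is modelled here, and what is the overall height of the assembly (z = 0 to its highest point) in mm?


A sawhorse. The overall height is 641 mm.

A beam across two mirrored pairs of raked legs — a sawhorse. The beam's underside is at z = 560 (matching the legs' vertical rise in atan2(192, 560)) and the beam is 81 mm tall, so its top is at 560 + 81 = 641 mm. The raked legs top out at the beam's underside, so that is the highest point.


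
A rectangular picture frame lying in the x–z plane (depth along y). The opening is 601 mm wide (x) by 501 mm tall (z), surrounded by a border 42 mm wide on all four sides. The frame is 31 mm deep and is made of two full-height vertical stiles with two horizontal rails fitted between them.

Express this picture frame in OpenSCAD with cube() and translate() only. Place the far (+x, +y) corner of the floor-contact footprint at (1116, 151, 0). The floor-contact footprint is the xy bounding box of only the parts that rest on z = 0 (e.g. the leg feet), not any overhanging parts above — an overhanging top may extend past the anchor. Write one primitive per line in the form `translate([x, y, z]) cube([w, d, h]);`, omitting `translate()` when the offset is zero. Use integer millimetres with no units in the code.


translate([431, 120, 0]) cube([42, 31, 585]);
translate([1074, 120, 0]) cube([42, 31, 585]);
translate([473, 120, 0]) cube([601, 31, 42]);
translate([473, 120, 543]) cube([601, 31, 42]);


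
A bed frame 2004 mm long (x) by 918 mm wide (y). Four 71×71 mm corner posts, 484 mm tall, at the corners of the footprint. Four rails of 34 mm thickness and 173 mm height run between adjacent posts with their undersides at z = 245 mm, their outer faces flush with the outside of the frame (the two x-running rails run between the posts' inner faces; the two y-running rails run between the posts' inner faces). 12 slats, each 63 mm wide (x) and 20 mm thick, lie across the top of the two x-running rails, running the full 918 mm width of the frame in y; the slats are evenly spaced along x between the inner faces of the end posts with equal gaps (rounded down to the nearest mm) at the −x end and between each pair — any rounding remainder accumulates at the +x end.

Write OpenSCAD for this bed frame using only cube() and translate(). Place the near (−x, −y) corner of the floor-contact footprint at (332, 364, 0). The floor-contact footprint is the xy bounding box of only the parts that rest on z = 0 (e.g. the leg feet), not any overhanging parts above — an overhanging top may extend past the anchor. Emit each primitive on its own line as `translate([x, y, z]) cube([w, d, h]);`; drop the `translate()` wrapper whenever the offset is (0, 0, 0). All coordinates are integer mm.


translate([332, 364, 0]) cube([71, 71, 484]);
translate([332, 1211, 0]) cube([71, 71, 484]);
translate([2265, 364, 0]) cube([71, 71, 484]);
translate([2265, 1211, 0]) cube([71, 71, 484]);
translate([403, 364, 245]) cube([1862, 34, 173]);
translate([403, 1248, 245]) cube([1862, 34, 173]);
translate([332, 435, 245]) cube([34, 776, 173]);
translate([2302, 435, 245]) cube([34, 776, 173]);
translate([488, 364, 418]) cube([63, 918, 20]);
translate([636, 364, 418]) cube([63, 918, 20]);
translate([784, 364, 418]) cube([63, 918, 20]);
translate([932, 364, 418]) cube([63, 918, 20]);
translate([1080, 364, 418]) cube([63, 918, 20]);
translate([1228, 364, 418]) cube([63, 918, 20]);
translate([1376, 364, 418]) cube([63, 918, 20]);
translate([1524, 364, 418]) cube([63, 918, 20]);
translate([1672, 364, 418]) cube([63, 918, 20]);
translate([1820, 364, 418]) cube([63, 918, 20]);
translate([1968, 364, 418]) cube([63, 918, 20]);
translate([2116, 364, 418]) cube([63, 918, 20]);


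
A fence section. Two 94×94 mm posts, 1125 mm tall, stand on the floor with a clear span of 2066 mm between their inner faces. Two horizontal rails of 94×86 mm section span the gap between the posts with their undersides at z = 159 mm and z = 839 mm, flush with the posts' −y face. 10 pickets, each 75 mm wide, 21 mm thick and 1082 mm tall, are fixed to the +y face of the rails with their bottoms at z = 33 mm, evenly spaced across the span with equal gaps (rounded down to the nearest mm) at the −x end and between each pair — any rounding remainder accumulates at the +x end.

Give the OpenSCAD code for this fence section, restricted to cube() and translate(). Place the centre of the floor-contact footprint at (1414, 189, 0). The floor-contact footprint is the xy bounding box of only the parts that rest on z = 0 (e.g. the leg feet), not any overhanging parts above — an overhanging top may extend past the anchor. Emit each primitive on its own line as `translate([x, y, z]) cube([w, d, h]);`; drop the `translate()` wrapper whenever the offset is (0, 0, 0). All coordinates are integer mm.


translate([287, 142, 0]) cube([94, 94, 1125]);
translate([2447, 142, 0]) cube([94, 94, 1125]);
translate([381, 142, 159]) cube([2066, 94, 86]);
translate([381, 142, 839]) cube([2066, 94, 86]);
translate([500, 236, 33]) cube([75, 21, 1082]);
translate([694, 236, 33]) cube([75, 21, 1082]);
translate([888, 236, 33]) cube([75, 21, 1082]);
translate([1082, 236, 33]) cube([75, 21, 1082]);
translate([1276, 236, 33]) cube([75, 21, 1082]);
translate([1470, 236, 33]) cube([75, 21, 1082]);
translate([1664, 236, 33]) cube([75, 21, 1082]);
translate([1858, 236, 33]) cube([75, 21, 1082]);
translate([2052, 236, 33]) cube([75, 21, 1082]);
translate([2246, 236, 33]) cube([75, 21, 1082]);
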